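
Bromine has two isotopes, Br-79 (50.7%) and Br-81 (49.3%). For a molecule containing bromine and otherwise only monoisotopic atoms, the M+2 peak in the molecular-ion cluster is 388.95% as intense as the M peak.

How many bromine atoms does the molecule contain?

For n independent Br atoms, I(M+2)/I(M) = n · (abundance Br-81) / (abundance Br-79) = n · 0.493/0.507.
n = 3.8895 × 0.507/0.493 = 4.00 ≈ 4

4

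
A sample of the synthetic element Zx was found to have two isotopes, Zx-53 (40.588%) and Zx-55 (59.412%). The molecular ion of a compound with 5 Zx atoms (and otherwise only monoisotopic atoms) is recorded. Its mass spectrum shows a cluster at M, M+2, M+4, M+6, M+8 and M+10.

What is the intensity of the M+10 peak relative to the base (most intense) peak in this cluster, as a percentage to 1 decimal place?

Term probabilities: M 0.0110, M+2 0.0806, M+4 0.2360, M+6 0.3455, M+8 0.2529, M+10 0.0740. Base peak = M+6.
P(M+6) = C(5,3) × 0.40588^2 × 0.59412^3 = 10 × 0.16473857 × 0.20971163 = 0.345476 (base)
P(M+10) = C(5,5) × 0.40588^0 × 0.59412^5 = 1 × 1.0000 × 0.07402371 = 0.074024
Relative intensity = 0.074024 / 0.345476 × 100 = 21.4

21.4%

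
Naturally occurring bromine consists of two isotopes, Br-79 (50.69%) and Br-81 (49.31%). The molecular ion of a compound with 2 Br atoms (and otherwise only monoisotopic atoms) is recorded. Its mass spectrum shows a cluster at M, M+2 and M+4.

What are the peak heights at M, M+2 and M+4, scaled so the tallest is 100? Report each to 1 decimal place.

Expanding (0.5069 + 0.4931)^2:
P(M) = 0.5069^2 = 0.256948
P(M+2) = 2 × 0.5069^1 × 0.4931^1 = 0.499905
P(M+4) = 0.4931^2 = 0.243148
The M+2 peak is largest (0.499905); scaling to 100 gives 51.4 : 100.0 : 48.6.

51.4 : 100.0 : 48.6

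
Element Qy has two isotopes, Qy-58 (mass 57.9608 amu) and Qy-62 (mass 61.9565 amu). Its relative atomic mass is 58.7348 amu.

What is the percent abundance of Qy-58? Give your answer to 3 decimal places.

80.629%

With x = fraction of Qy-58 (so Qy-62 is 1 − x):
57.9608·x + 61.9565·(1 − x) = 58.7348
(57.9608 − 61.9565)·x = 58.7348 − 61.9565
x = -3.2217 / -3.9957 = 0.80629 → 80.629% Qy-58, 19.371% Qy-62.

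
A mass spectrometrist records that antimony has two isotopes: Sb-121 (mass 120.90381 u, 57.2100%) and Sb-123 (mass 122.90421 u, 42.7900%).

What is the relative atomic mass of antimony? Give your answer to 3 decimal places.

121.760 u

Average mass = Σ (abundance × isotope mass) = 0.572100 × 120.90381 + 0.427900 × 122.90421
= 69.169070 + 52.590711 = 121.759781 u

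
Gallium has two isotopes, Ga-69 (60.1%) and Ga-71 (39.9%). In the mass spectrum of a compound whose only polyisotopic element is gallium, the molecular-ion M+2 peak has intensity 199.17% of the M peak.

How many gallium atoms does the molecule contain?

3

The M+2/M ratio from n Ga atoms is n · q/p = n · 0.399/0.601.
n = 1.9917 × 0.601/0.399 = 3.00 ≈ 3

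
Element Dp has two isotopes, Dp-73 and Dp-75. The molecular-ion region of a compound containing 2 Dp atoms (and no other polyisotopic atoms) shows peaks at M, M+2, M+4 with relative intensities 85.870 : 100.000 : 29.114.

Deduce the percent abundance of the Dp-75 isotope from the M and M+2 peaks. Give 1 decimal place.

Write p for the Dp-73 fraction. I(M+2)/I(M) = [C(2,1)·p^1·(1−p)] / p^2 = 2·(1−p)/p = 100.000/85.870 = 1.1646
(1−p)/p = 1.1646/2 = 0.5823  ⇒  p = 1/(1 + 0.5823) = 0.6320
Dp-73: 63.2%, Dp-75: 36.8%.

36.8%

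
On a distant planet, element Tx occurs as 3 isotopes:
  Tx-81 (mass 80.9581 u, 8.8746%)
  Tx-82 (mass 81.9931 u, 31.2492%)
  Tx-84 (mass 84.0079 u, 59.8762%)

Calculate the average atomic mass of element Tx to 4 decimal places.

The abundance-weighted mean is 0.088746 × 80.9581 + 0.312492 × 81.9931 + 0.598762 × 84.0079
= 7.18471 + 25.62219 + 50.30074 = 83.10764 u

83.1076 u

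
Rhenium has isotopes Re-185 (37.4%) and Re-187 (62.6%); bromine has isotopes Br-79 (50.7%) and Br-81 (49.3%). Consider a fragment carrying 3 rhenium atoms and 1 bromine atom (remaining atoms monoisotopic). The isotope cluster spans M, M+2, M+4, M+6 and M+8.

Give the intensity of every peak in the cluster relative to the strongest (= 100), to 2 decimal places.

Rhenium pattern (n=3): 0.05231362 : 0.26268713 : 0.43968487 : 0.24531438
Bromine pattern (n=1): 0.5070 : 0.4930
Convolve the two distributions (both contribute in 2-u steps):
  M: 0.05231362×0.5070 = 0.026523
  M+2: 0.05231362×0.4930 + 0.26268713×0.5070 = 0.158973
  M+4: 0.26268713×0.4930 + 0.43968487×0.5070 = 0.352425
  M+6: 0.43968487×0.4930 + 0.24531438×0.5070 = 0.341139
  M+8: 0.24531438×0.4930 = 0.120940
Scale to base peak (0.352425) = 100: 7.53 : 45.11 : 100.00 : 96.80 : 34.32

7.53 : 45.11 : 100.00 : 96.80 : 34.32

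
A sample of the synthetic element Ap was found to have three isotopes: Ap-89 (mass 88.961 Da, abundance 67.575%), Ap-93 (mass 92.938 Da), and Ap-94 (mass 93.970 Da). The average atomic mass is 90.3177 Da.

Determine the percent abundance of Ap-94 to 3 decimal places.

Let x and y be the fractions of Ap-93 and Ap-94. Then x + y = 1 − 0.67575 = 0.32425 and 92.938x + 93.970y = 90.3177 − 0.67575×88.961 = 30.20230425.
Substituting: 92.938x + 93.970(0.32425 − x) = 30.20230425
(92.938 − 93.970)x = -0.26746825  ⇒  x = 0.25917, y = 0.06508
Ap-93: 25.917%, Ap-94: 6.508%.

6.508%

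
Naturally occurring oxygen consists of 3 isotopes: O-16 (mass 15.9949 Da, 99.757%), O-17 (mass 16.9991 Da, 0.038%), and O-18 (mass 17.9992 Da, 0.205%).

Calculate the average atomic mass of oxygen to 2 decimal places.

Ar = Σ fᵢ·mᵢ = 0.99757 × 15.9949 + 0.00038 × 16.9991 + 0.00205 × 17.9992
= 15.95603 + 0.00646 + 0.03690 = 15.99939 Da

16.00 Da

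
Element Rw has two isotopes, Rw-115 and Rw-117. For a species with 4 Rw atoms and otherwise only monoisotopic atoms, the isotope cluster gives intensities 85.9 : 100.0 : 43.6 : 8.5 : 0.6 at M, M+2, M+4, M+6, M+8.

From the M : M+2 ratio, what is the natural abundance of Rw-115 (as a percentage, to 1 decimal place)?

Write p for the Rw-115 fraction. I(M+2)/I(M) = [C(4,1)·p^3·(1−p)] / p^4 = 4·(1−p)/p = 100.0/85.9 = 1.1641
(1−p)/p = 1.1641/4 = 0.2910  ⇒  p = 1/(1 + 0.2910) = 0.7746
Rw-115: 77.5%, Rw-117: 22.5%.

77.5%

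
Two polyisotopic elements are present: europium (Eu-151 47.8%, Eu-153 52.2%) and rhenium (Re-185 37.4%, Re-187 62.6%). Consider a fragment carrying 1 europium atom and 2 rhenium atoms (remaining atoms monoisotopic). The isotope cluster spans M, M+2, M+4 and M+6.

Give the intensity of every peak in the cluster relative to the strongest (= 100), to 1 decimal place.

15.5 : 68.8 : 100.0 : 47.4

Europium pattern (n=1): 0.4780 : 0.5220
Rhenium pattern (n=2): 0.139876 : 0.468248 : 0.391876
Convolve the two distributions (both contribute in 2-u steps):
  M: 0.4780×0.139876 = 0.066861
  M+2: 0.4780×0.468248 + 0.5220×0.139876 = 0.296838
  M+4: 0.4780×0.391876 + 0.5220×0.468248 = 0.431742
  M+6: 0.5220×0.391876 = 0.204559
Scale to base peak (0.431742) = 100: 15.5 : 68.8 : 100.0 : 47.4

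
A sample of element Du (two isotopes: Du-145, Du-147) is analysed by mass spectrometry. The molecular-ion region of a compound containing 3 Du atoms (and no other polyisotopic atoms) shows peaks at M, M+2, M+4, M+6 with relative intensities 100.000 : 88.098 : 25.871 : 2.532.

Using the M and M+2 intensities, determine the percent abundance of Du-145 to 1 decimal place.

77.3%

Let p = fractional abundance of Du-145. I(M+2)/I(M) = [C(3,1)·p^2·(1−p)] / p^3 = 3·(1−p)/p = 88.098/100.000 = 0.8810
(1−p)/p = 0.8810/3 = 0.2937  ⇒  p = 1/(1 + 0.2937) = 0.7730
Du-145: 77.3%, Du-147: 22.7%.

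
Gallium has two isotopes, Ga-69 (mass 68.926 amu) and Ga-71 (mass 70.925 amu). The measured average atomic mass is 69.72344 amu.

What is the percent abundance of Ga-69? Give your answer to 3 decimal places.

Let x be the fractional abundance of Ga-69; then Ga-71 has abundance 1 − x.
68.926·x + 70.925·(1 − x) = 69.72344
(68.926 − 70.925)·x = 69.72344 − 70.925
x = -1.20156 / -1.999 = 0.60108 → 60.108% Ga-69, 39.892% Ga-71.

60.108%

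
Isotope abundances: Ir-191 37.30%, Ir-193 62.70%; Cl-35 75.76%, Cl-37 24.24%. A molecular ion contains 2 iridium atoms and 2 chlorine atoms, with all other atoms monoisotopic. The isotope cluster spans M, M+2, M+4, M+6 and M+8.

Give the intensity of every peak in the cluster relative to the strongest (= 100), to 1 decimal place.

19.7 : 78.8 : 100.0 : 42.4 : 5.7

Iridium pattern (n=2): 0.139129 : 0.467742 : 0.393129
Chlorine pattern (n=2): 0.57395776 : 0.36728448 : 0.05875776
Convolve the two distributions (both contribute in 2-u steps):
  M: 0.139129×0.57395776 = 0.079854
  M+2: 0.139129×0.36728448 + 0.467742×0.57395776 = 0.319564
  M+4: 0.139129×0.05875776 + 0.467742×0.36728448 + 0.393129×0.57395776 = 0.405609
  M+6: 0.467742×0.05875776 + 0.393129×0.36728448 = 0.171874
  M+8: 0.393129×0.05875776 = 0.023099
Scale to base peak (0.405609) = 100: 19.7 : 78.8 : 100.0 : 42.4 : 5.7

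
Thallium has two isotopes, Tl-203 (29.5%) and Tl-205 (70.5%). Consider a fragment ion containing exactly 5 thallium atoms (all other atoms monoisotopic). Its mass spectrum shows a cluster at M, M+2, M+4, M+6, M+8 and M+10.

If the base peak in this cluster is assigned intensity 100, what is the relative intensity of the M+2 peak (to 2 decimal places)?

7.33

(0.295 + 0.705)^5 gives M 0.0022, M+2 0.0267, M+4 0.1276, M+6 0.3049, M+8 0.3644, M+10 0.1742; the largest is M+8.
P(M+8) = C(5,4) × 0.295^1 × 0.705^4 = 5 × 0.2950 × 0.24703385 = 0.364375 (base)
P(M+2) = C(5,1) × 0.295^4 × 0.705^1 = 5 × 0.00757335 × 0.7050 = 0.026696
Relative intensity = 0.026696 / 0.364375 × 100 = 7.33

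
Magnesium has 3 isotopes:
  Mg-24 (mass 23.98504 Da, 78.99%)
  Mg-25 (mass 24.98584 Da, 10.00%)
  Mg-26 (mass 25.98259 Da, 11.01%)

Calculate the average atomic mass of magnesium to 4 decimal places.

24.3051 Da

Average mass = Σ (abundance × isotope mass) = 0.7899 × 23.98504 + 0.1000 × 24.98584 + 0.1101 × 25.98259
= 18.945783 + 2.498584 + 2.860683 = 24.305050 Da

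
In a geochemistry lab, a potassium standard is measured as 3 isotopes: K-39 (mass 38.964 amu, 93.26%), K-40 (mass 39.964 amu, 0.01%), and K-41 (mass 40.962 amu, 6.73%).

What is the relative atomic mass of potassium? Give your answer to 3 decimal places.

39.099 amu

Ar = Σ fᵢ·mᵢ = 0.9326 × 38.964 + 0.0001 × 39.964 + 0.0673 × 40.962
= 36.3378 + 0.0040 + 2.7567 = 39.0985 amu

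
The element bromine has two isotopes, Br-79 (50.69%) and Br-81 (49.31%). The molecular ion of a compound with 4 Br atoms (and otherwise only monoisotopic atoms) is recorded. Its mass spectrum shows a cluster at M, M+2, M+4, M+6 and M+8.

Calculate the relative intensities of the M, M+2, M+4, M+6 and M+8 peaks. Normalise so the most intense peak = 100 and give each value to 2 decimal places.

17.61 : 68.53 : 100.00 : 64.85 : 15.77

The 4 Br atoms are independent, so intensities follow the terms of (0.5069 + 0.4931)^4.
P(M) = 0.5069^4 = 0.066022
P(M+2) = 4 × 0.5069^3 × 0.4931^1 = 0.256899
P(M+4) = 6 × 0.5069^2 × 0.4931^2 = 0.374857
P(M+6) = 4 × 0.5069^1 × 0.4931^3 = 0.243101
P(M+8) = 0.4931^4 = 0.059121
The M+4 peak is largest (0.374857); scaling to 100 gives 17.61 : 68.53 : 100.00 : 64.85 : 15.77.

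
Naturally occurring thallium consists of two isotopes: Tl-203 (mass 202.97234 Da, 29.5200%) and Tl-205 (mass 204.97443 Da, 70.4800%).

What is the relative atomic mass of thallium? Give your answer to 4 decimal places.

204.3834 Da

The abundance-weighted mean is 0.295200 × 202.97234 + 0.704800 × 204.97443
= 59.917435 + 144.465978 = 204.383413 Da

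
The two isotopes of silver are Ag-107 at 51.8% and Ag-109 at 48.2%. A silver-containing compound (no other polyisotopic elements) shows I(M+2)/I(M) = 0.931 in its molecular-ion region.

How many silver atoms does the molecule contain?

With n Ag atoms, P(M+2)/P(M) = C(n,1)·p^(n−1)q / p^n = n·q/p = n · 0.482/0.518.
n = 0.931 × 0.518/0.482 = 1.00 ≈ 1

1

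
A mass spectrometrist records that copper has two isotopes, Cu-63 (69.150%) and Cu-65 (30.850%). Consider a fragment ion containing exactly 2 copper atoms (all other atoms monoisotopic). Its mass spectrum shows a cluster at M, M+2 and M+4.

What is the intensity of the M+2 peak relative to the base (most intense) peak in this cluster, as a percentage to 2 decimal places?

Binomial terms of (0.69150 + 0.30850)^2: M 0.4782, M+2 0.4267, M+4 0.0952 → M is the base peak.
P(M) = C(2,0) × 0.69150^2 × 0.30850^0 = 1 × 0.47817225 × 1.0000 = 0.478172 (base)
P(M+2) = C(2,1) × 0.69150^1 × 0.30850^1 = 2 × 0.6915 × 0.3085 = 0.426656
Relative intensity = 0.426656 / 0.478172 × 100 = 89.23

89.23%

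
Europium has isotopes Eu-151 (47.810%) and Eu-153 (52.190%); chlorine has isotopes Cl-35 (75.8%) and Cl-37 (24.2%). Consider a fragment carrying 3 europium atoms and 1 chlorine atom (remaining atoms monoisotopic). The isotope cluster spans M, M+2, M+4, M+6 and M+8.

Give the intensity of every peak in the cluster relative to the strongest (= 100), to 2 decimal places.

21.64 : 77.79 : 100.00 : 52.85 : 8.99

Europium pattern (n=3): 0.10928391 : 0.3578871 : 0.39067407 : 0.14215492
Chlorine pattern (n=1): 0.7580 : 0.2420
Convolve the two distributions (both contribute in 2-u steps):
  M: 0.10928391×0.7580 = 0.082837
  M+2: 0.10928391×0.2420 + 0.3578871×0.7580 = 0.297725
  M+4: 0.3578871×0.2420 + 0.39067407×0.7580 = 0.382740
  M+6: 0.39067407×0.2420 + 0.14215492×0.7580 = 0.202297
  M+8: 0.14215492×0.2420 = 0.034401
Scale to base peak (0.382740) = 100: 21.64 : 77.79 : 100.00 : 52.85 : 8.99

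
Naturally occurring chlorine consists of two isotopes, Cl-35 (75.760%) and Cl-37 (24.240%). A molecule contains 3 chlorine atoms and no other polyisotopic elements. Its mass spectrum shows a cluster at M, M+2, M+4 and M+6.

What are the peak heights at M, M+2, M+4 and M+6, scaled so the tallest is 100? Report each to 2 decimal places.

100.00 : 95.99 : 30.71 : 3.28

Each Cl atom is independently Cl-35 (p = 0.75760) or Cl-37 (q = 0.24240); the cluster is the binomial expansion (p + q)^3.
P(M) = 0.75760^3 = 0.434830
P(M+2) = 3 × 0.75760^2 × 0.24240^1 = 0.417382
P(M+4) = 3 × 0.75760^1 × 0.24240^2 = 0.133545
P(M+6) = 0.24240^3 = 0.014243
The M peak is largest (0.434830); scaling to 100 gives 100.00 : 95.99 : 30.71 : 3.28.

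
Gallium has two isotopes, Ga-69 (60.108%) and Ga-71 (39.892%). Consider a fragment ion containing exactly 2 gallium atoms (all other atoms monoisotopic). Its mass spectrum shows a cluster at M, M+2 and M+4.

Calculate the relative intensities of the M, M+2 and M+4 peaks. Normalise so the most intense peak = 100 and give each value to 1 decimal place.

75.3 : 100.0 : 33.2

The 2 Ga atoms are independent, so intensities follow the terms of (0.60108 + 0.39892)^2.
P(M) = 0.60108^2 = 0.361297
P(M+2) = 2 × 0.60108^1 × 0.39892^1 = 0.479566
P(M+4) = 0.39892^2 = 0.159137
The M+2 peak is largest (0.479566); scaling to 100 gives 75.3 : 100.0 : 33.2.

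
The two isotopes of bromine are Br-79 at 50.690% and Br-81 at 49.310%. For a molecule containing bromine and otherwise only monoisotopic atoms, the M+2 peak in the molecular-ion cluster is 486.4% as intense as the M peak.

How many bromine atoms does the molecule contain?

5

With n Br atoms, P(M+2)/P(M) = C(n,1)·p^(n−1)q / p^n = n·q/p = n · 0.49310/0.50690.
n = 4.864 × 0.50690/0.49310 = 5.00 ≈ 5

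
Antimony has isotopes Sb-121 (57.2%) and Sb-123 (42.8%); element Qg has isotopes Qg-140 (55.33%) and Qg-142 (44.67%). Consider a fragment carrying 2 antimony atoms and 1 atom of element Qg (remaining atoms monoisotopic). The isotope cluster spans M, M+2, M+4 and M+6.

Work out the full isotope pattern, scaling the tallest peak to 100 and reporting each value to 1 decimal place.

Antimony pattern (n=2): 0.327184 : 0.489632 : 0.183184
Element Qg pattern (n=1): 0.5533 : 0.4467
Convolve the two distributions (both contribute in 2-u steps):
  M: 0.327184×0.5533 = 0.181031
  M+2: 0.327184×0.4467 + 0.489632×0.5533 = 0.417066
  M+4: 0.489632×0.4467 + 0.183184×0.5533 = 0.320074
  M+6: 0.183184×0.4467 = 0.081828
Scale to base peak (0.417066) = 100: 43.4 : 100.0 : 76.7 : 19.6

43.4 : 100.0 : 76.7 : 19.6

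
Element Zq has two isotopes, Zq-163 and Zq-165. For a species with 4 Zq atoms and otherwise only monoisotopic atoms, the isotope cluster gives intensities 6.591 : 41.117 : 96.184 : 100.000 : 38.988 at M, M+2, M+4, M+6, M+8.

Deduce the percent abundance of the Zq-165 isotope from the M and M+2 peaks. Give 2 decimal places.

If p is the fraction of Zq that is Zq-163, then I(M+2)/I(M) = [C(4,1)·p^3·(1−p)] / p^4 = 4·(1−p)/p = 41.117/6.591 = 6.2384
(1−p)/p = 6.2384/4 = 1.5596  ⇒  p = 1/(1 + 1.5596) = 0.3907
Zq-163: 39.07%, Zq-165: 60.93%.

60.93%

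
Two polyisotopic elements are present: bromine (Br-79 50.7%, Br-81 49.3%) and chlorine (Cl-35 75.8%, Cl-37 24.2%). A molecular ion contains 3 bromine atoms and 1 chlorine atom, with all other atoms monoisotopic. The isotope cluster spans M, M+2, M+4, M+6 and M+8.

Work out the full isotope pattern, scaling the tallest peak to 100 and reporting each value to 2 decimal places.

Bromine pattern (n=3): 0.13032384 : 0.38017547 : 0.36967753 : 0.11982316
Chlorine pattern (n=1): 0.7580 : 0.2420
Convolve the two distributions (both contribute in 2-u steps):
  M: 0.13032384×0.7580 = 0.098785
  M+2: 0.13032384×0.2420 + 0.38017547×0.7580 = 0.319711
  M+4: 0.38017547×0.2420 + 0.36967753×0.7580 = 0.372218
  M+6: 0.36967753×0.2420 + 0.11982316×0.7580 = 0.180288
  M+8: 0.11982316×0.2420 = 0.028997
Scale to base peak (0.372218) = 100: 26.54 : 85.89 : 100.00 : 48.44 : 7.79

26.54 : 85.89 : 100.00 : 48.44 : 7.79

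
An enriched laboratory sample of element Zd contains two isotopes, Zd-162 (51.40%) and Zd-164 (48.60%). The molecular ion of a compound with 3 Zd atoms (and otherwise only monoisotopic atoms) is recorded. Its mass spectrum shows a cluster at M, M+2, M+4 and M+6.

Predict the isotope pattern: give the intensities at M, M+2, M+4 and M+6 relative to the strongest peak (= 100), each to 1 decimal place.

35.3 : 100.0 : 94.6 : 29.8

Each Zd atom is independently Zd-162 (p = 0.5140) or Zd-164 (q = 0.4860); the cluster is the binomial expansion (p + q)^3.
P(M) = 0.5140^3 = 0.135797
P(M+2) = 3 × 0.5140^2 × 0.4860^1 = 0.385198
P(M+4) = 3 × 0.5140^1 × 0.4860^2 = 0.364214
P(M+6) = 0.4860^3 = 0.114791
The M+2 peak is largest (0.385198); scaling to 100 gives 35.3 : 100.0 : 94.6 : 29.8.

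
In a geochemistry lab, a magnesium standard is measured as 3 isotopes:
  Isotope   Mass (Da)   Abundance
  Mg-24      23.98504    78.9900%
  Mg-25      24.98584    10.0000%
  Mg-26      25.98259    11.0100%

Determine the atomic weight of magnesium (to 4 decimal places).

Average mass = Σ (abundance × isotope mass) = 0.789900 × 23.98504 + 0.100000 × 24.98584 + 0.110100 × 25.98259
= 18.945783 + 2.498584 + 2.860683 = 24.305050 Da

24.3051 Da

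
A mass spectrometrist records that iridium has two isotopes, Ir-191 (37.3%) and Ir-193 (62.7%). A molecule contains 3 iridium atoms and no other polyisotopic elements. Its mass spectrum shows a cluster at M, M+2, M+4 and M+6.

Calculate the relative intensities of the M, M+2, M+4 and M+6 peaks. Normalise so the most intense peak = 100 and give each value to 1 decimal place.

Each Ir atom is independently Ir-191 (p = 0.373) or Ir-193 (q = 0.627); the cluster is the binomial expansion (p + q)^3.
P(M) = 0.373^3 = 0.051895
P(M+2) = 3 × 0.373^2 × 0.627^1 = 0.261702
P(M+4) = 3 × 0.373^1 × 0.627^2 = 0.439911
P(M+6) = 0.627^3 = 0.246492
The M+4 peak is largest (0.439911); scaling to 100 gives 11.8 : 59.5 : 100.0 : 56.0.

11.8 : 59.5 : 100.0 : 56.0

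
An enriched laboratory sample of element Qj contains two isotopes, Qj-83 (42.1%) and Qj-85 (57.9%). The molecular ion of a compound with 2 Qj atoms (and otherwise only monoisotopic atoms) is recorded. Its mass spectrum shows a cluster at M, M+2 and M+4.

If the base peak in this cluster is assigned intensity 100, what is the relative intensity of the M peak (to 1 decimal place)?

Term probabilities: M 0.1772, M+2 0.4875, M+4 0.3352. Base peak = M+2.
P(M+2) = C(2,1) × 0.421^1 × 0.579^1 = 2 × 0.4210 × 0.5790 = 0.487518 (base)
P(M) = C(2,0) × 0.421^2 × 0.579^0 = 1 × 0.177241 × 1.0000 = 0.177241
Relative intensity = 0.177241 / 0.487518 × 100 = 36.4

36.4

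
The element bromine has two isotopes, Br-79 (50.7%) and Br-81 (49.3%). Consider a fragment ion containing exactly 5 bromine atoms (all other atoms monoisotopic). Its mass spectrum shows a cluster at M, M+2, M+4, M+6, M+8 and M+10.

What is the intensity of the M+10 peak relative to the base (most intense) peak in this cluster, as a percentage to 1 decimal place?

9.2%

Binomial terms of (0.507 + 0.493)^5: M 0.0335, M+2 0.1629, M+4 0.3168, M+6 0.3080, M+8 0.1497, M+10 0.0291 → M+4 is the base peak.
P(M+4) = C(5,2) × 0.507^3 × 0.493^2 = 10 × 0.13032384 × 0.243049 = 0.316751 (base)
P(M+10) = C(5,5) × 0.507^0 × 0.493^5 = 1 × 1.0000 × 0.0291229 = 0.029123
Relative intensity = 0.029123 / 0.316751 × 100 = 9.2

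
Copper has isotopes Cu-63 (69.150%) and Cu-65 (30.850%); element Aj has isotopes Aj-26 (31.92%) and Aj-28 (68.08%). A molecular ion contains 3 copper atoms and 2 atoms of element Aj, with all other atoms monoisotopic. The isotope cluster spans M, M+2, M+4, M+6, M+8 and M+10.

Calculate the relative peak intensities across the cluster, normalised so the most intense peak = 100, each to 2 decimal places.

Copper pattern (n=3): 0.33065611 : 0.44254842 : 0.19743483 : 0.02936064
Element Aj pattern (n=2): 0.10188864 : 0.43462272 : 0.46348864
Convolve the two distributions (both contribute in 2-u steps):
  M: 0.33065611×0.10188864 = 0.033690
  M+2: 0.33065611×0.43462272 + 0.44254842×0.10188864 = 0.188801
  M+4: 0.33065611×0.46348864 + 0.44254842×0.43462272 + 0.19743483×0.10188864 = 0.365713
  M+6: 0.44254842×0.46348864 + 0.19743483×0.43462272 + 0.02936064×0.10188864 = 0.293917
  M+8: 0.19743483×0.46348864 + 0.02936064×0.43462272 = 0.104270
  M+10: 0.02936064×0.46348864 = 0.013608
Scale to base peak (0.365713) = 100: 9.21 : 51.63 : 100.00 : 80.37 : 28.51 : 3.72

9.21 : 51.63 : 100.00 : 80.37 : 28.51 : 3.72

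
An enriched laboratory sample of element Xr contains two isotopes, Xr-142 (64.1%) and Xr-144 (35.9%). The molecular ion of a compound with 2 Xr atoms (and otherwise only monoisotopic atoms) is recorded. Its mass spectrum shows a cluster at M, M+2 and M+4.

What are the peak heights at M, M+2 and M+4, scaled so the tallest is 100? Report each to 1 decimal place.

89.3 : 100.0 : 28.0

Expanding (0.641 + 0.359)^2:
P(M) = 0.641^2 = 0.410881
P(M+2) = 2 × 0.641^1 × 0.359^1 = 0.460238
P(M+4) = 0.359^2 = 0.128881
The M+2 peak is largest (0.460238); scaling to 100 gives 89.3 : 100.0 : 28.0.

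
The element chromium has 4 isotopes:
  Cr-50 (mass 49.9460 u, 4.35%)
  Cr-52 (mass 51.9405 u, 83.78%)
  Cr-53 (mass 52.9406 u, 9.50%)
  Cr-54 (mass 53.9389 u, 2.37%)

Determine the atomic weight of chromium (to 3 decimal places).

Average mass = Σ (abundance × isotope mass) = 0.0435 × 49.9460 + 0.8378 × 51.9405 + 0.0950 × 52.9406 + 0.0237 × 53.9389
= 2.17265 + 43.51575 + 5.02936 + 1.27835 = 51.99611 u

51.996 u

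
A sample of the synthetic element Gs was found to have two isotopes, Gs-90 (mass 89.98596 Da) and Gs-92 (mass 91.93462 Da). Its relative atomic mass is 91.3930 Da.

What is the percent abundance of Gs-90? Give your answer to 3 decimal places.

27.794%

Let x be the fractional abundance of Gs-90; then Gs-92 has abundance 1 − x.
89.98596·x + 91.93462·(1 − x) = 91.3930
(89.98596 − 91.93462)·x = 91.3930 − 91.93462
x = -0.54162 / -1.94866 = 0.27794 → 27.794% Gs-90, 72.206% Gs-92.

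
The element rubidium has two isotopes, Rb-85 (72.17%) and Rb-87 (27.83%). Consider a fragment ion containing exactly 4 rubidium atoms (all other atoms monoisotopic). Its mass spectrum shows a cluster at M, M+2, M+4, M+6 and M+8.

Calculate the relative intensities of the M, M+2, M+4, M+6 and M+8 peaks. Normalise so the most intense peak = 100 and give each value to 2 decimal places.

64.83 : 100.00 : 57.84 : 14.87 : 1.43

The 4 Rb atoms are independent, so intensities follow the terms of (0.7217 + 0.2783)^4.
P(M) = 0.7217^4 = 0.271286
P(M+2) = 4 × 0.7217^3 × 0.2783^1 = 0.418450
P(M+4) = 6 × 0.7217^2 × 0.2783^2 = 0.242042
P(M+6) = 4 × 0.7217^1 × 0.2783^3 = 0.062224
P(M+8) = 0.2783^4 = 0.005999
The M+2 peak is largest (0.418450); scaling to 100 gives 64.83 : 100.00 : 57.84 : 14.87 : 1.43.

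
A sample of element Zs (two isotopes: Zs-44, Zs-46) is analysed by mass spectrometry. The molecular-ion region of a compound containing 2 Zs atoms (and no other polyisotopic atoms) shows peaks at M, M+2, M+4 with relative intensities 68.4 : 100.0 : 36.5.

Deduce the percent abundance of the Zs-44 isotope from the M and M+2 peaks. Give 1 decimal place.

57.8%

Let p = fractional abundance of Zs-44. I(M+2)/I(M) = [C(2,1)·p^1·(1−p)] / p^2 = 2·(1−p)/p = 100.0/68.4 = 1.4620
(1−p)/p = 1.4620/2 = 0.7310  ⇒  p = 1/(1 + 0.7310) = 0.5777
Zs-44: 57.8%, Zs-46: 42.2%.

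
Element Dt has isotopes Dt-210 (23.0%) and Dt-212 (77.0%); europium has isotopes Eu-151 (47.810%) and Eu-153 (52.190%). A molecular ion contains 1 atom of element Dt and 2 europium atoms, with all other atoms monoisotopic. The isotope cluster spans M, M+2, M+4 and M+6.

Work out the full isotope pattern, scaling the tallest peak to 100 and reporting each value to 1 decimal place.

Element Dt pattern (n=1): 0.2300 : 0.7700
Europium pattern (n=2): 0.22857961 : 0.49904078 : 0.27237961
Convolve the two distributions (both contribute in 2-u steps):
  M: 0.2300×0.22857961 = 0.052573
  M+2: 0.2300×0.49904078 + 0.7700×0.22857961 = 0.290786
  M+4: 0.2300×0.27237961 + 0.7700×0.49904078 = 0.446909
  M+6: 0.7700×0.27237961 = 0.209732
Scale to base peak (0.446909) = 100: 11.8 : 65.1 : 100.0 : 46.9

11.8 : 65.1 : 100.0 : 46.9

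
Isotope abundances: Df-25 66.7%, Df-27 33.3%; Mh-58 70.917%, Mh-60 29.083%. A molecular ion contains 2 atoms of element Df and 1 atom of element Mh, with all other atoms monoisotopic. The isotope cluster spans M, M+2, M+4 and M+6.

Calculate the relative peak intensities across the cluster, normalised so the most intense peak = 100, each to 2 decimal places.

70.99 : 100.00 : 46.77 : 7.26

Element Df pattern (n=2): 0.444889 : 0.444222 : 0.110889
Element Mh pattern (n=1): 0.70917 : 0.29083
Convolve the two distributions (both contribute in 2-u steps):
  M: 0.444889×0.70917 = 0.315502
  M+2: 0.444889×0.29083 + 0.444222×0.70917 = 0.444416
  M+4: 0.444222×0.29083 + 0.110889×0.70917 = 0.207832
  M+6: 0.110889×0.29083 = 0.032250
Scale to base peak (0.444416) = 100: 70.99 : 100.00 : 46.77 : 7.26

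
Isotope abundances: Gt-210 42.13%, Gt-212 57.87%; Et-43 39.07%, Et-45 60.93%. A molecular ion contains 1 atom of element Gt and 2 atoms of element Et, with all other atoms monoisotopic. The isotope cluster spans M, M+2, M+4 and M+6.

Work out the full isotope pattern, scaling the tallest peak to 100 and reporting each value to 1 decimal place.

14.9 : 66.9 : 100.0 : 49.7

Element Gt pattern (n=1): 0.4213 : 0.5787
Element Et pattern (n=2): 0.15264649 : 0.47610702 : 0.37124649
Convolve the two distributions (both contribute in 2-u steps):
  M: 0.4213×0.15264649 = 0.064310
  M+2: 0.4213×0.47610702 + 0.5787×0.15264649 = 0.288920
  M+4: 0.4213×0.37124649 + 0.5787×0.47610702 = 0.431929
  M+6: 0.5787×0.37124649 = 0.214840
Scale to base peak (0.431929) = 100: 14.9 : 66.9 : 100.0 : 49.7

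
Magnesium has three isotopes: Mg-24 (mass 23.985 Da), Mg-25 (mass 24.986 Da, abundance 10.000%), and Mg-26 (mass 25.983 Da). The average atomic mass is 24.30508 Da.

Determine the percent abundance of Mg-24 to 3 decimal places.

78.990%

The remaining 90.000% is split between Mg-24 (fraction x) and Mg-26 (fraction 0.90000 − x).
Substituting: 23.985x + 25.983(0.90000 − x) = 21.80648
(23.985 − 25.983)x = -1.57822  ⇒  x = 0.78990, y = 0.11010
Mg-24: 78.990%, Mg-26: 11.010%.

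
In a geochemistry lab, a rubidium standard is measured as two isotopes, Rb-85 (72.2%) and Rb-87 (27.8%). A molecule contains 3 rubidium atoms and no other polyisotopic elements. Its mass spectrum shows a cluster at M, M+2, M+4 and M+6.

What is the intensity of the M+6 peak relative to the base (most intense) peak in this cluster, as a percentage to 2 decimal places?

4.94%

Binomial terms of (0.722 + 0.278)^3: M 0.3764, M+2 0.4348, M+4 0.1674, M+6 0.0215 → M+2 is the base peak.
P(M+2) = C(3,1) × 0.722^2 × 0.278^1 = 3 × 0.521284 × 0.2780 = 0.434751 (base)
P(M+6) = C(3,3) × 0.722^0 × 0.278^3 = 1 × 1.0000 × 0.02148495 = 0.021485
Relative intensity = 0.021485 / 0.434751 × 100 = 4.94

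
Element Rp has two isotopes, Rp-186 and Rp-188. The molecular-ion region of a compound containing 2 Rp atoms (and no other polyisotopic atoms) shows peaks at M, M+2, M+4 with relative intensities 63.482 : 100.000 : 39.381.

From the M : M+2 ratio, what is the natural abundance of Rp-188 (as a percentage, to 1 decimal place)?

44.1%

Write p for the Rp-186 fraction. I(M+2)/I(M) = [C(2,1)·p^1·(1−p)] / p^2 = 2·(1−p)/p = 100.000/63.482 = 1.5752
(1−p)/p = 1.5752/2 = 0.7876  ⇒  p = 1/(1 + 0.7876) = 0.5594
Rp-186: 55.9%, Rp-188: 44.1%.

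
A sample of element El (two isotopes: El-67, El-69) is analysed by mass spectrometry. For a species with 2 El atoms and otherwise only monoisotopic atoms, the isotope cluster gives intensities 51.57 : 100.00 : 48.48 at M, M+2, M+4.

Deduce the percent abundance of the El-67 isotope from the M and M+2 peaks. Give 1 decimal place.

Let p = fractional abundance of El-67. I(M+2)/I(M) = [C(2,1)·p^1·(1−p)] / p^2 = 2·(1−p)/p = 100.00/51.57 = 1.9391
(1−p)/p = 1.9391/2 = 0.9696  ⇒  p = 1/(1 + 0.9696) = 0.5077
El-67: 50.8%, El-69: 49.2%.

50.8%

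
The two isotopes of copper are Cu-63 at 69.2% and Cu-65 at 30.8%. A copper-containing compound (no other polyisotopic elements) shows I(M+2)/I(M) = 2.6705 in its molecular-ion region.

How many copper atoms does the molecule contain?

6

With n Cu atoms, P(M+2)/P(M) = C(n,1)·p^(n−1)q / p^n = n·q/p = n · 0.308/0.692.
n = 2.6705 × 0.692/0.308 = 6.00 ≈ 6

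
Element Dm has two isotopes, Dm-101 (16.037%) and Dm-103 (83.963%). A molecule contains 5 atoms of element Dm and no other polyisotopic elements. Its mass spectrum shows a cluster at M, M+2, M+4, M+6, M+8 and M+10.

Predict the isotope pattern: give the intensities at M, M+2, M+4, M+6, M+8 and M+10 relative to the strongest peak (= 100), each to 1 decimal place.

0.0 : 0.7 : 7.0 : 36.5 : 95.5 : 100.0

Expanding (0.16037 + 0.83963)^5:
P(M) = 0.16037^5 = 0.000106
P(M+2) = 5 × 0.16037^4 × 0.83963^1 = 0.002777
P(M+4) = 10 × 0.16037^3 × 0.83963^2 = 0.029077
P(M+6) = 10 × 0.16037^2 × 0.83963^3 = 0.152233
P(M+8) = 5 × 0.16037^1 × 0.83963^4 = 0.398515
P(M+10) = 0.83963^5 = 0.417292
The M+10 peak is largest (0.417292); scaling to 100 gives 0.0 : 0.7 : 7.0 : 36.5 : 95.5 : 100.0.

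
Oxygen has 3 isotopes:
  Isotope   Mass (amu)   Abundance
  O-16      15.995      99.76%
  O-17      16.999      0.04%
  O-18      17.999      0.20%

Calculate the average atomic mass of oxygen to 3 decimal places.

The abundance-weighted mean is 0.9976 × 15.995 + 0.0004 × 16.999 + 0.0020 × 17.999
= 15.9566 + 0.0068 + 0.0360 = 15.9994 amu

15.999 amu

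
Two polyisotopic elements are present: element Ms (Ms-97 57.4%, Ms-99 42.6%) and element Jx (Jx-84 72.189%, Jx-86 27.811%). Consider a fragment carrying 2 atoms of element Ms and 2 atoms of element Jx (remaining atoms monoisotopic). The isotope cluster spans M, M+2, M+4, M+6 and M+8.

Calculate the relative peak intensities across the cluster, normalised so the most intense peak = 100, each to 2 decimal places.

Element Ms pattern (n=2): 0.329476 : 0.489048 : 0.181476
Element Jx pattern (n=2): 0.52112517 : 0.40152966 : 0.07734517
Convolve the two distributions (both contribute in 2-u steps):
  M: 0.329476×0.52112517 = 0.171698
  M+2: 0.329476×0.40152966 + 0.489048×0.52112517 = 0.387150
  M+4: 0.329476×0.07734517 + 0.489048×0.40152966 + 0.181476×0.52112517 = 0.316422
  M+6: 0.489048×0.07734517 + 0.181476×0.40152966 = 0.110693
  M+8: 0.181476×0.07734517 = 0.014036
Scale to base peak (0.387150) = 100: 44.35 : 100.00 : 81.73 : 28.59 : 3.63

44.35 : 100.00 : 81.73 : 28.59 : 3.63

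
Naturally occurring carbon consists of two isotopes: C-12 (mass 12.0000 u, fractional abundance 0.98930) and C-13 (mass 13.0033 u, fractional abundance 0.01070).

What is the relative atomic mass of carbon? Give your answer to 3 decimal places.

12.011 u

The abundance-weighted mean is 0.98930 × 12.0000 + 0.01070 × 13.0033
= 11.87160 + 0.13914 = 12.01074 u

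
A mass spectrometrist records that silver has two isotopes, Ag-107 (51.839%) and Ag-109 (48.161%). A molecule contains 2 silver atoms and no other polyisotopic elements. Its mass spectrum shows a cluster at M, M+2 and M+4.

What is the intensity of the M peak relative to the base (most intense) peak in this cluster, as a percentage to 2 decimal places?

Binomial terms of (0.51839 + 0.48161)^2: M 0.2687, M+2 0.4993, M+4 0.2319 → M+2 is the base peak.
P(M+2) = C(2,1) × 0.51839^1 × 0.48161^1 = 2 × 0.51839 × 0.48161 = 0.499324 (base)
P(M) = C(2,0) × 0.51839^2 × 0.48161^0 = 1 × 0.26872819 × 1.0000 = 0.268728
Relative intensity = 0.268728 / 0.499324 × 100 = 53.82

53.82%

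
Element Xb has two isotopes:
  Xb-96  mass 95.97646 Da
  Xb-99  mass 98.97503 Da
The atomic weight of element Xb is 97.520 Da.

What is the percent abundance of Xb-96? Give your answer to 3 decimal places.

With x = fraction of Xb-96 (so Xb-99 is 1 − x):
95.97646·x + 98.97503·(1 − x) = 97.520
(95.97646 − 98.97503)·x = 97.520 − 98.97503
x = -1.45503 / -2.99857 = 0.48524 → 48.524% Xb-96, 51.476% Xb-99.

48.524%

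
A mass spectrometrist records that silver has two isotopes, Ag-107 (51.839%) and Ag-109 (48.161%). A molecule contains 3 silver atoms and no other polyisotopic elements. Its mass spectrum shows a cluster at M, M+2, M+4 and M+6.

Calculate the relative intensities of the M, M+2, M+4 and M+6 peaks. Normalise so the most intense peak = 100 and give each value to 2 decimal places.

35.88 : 100.00 : 92.90 : 28.77

Expanding (0.51839 + 0.48161)^3:
P(M) = 0.51839^3 = 0.139306
P(M+2) = 3 × 0.51839^2 × 0.48161^1 = 0.388267
P(M+4) = 3 × 0.51839^1 × 0.48161^2 = 0.360719
P(M+6) = 0.48161^3 = 0.111709
The M+2 peak is largest (0.388267); scaling to 100 gives 35.88 : 100.00 : 92.90 : 28.77.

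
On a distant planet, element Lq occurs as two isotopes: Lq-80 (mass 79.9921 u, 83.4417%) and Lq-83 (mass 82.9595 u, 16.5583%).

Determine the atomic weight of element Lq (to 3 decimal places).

80.483 u

The abundance-weighted mean is 0.834417 × 79.9921 + 0.165583 × 82.9595
= 66.74677 + 13.73668 = 80.48345 u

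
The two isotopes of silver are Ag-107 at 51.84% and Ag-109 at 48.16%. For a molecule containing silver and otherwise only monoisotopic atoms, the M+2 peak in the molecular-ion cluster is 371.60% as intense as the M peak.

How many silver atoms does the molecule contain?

The M+2/M ratio from n Ag atoms is n · q/p = n · 0.4816/0.5184.
n = 3.7160 × 0.5184/0.4816 = 4.00 ≈ 4

4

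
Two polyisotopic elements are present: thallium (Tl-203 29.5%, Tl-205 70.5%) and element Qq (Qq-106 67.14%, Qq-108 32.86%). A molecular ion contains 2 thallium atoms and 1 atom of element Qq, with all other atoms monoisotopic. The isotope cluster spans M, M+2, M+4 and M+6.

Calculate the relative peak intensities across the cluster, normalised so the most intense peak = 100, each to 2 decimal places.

12.42 : 65.45 : 100.00 : 34.72

Thallium pattern (n=2): 0.087025 : 0.41595 : 0.497025
Element Qq pattern (n=1): 0.6714 : 0.3286
Convolve the two distributions (both contribute in 2-u steps):
  M: 0.087025×0.6714 = 0.058429
  M+2: 0.087025×0.3286 + 0.41595×0.6714 = 0.307865
  M+4: 0.41595×0.3286 + 0.497025×0.6714 = 0.470384
  M+6: 0.497025×0.3286 = 0.163322
Scale to base peak (0.470384) = 100: 12.42 : 65.45 : 100.00 : 34.72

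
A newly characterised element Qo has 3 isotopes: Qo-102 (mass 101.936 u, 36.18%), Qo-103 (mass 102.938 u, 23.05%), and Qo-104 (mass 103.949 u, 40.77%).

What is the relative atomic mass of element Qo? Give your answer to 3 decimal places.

Average mass = Σ (abundance × isotope mass) = 0.3618 × 101.936 + 0.2305 × 102.938 + 0.4077 × 103.949
= 36.8804 + 23.7272 + 42.3800 = 102.9876 u

102.988 u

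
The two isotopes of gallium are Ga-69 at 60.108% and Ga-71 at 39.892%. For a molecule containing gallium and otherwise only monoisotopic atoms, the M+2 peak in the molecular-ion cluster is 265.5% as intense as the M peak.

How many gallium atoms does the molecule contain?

For n independent Ga atoms, I(M+2)/I(M) = n · (abundance Ga-71) / (abundance Ga-69) = n · 0.39892/0.60108.
n = 2.655 × 0.60108/0.39892 = 4.00 ≈ 4

4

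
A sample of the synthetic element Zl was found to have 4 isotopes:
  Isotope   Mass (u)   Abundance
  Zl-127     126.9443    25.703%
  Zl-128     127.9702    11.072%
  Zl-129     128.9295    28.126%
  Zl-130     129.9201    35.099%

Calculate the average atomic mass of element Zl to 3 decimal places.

Ar = Σ fᵢ·mᵢ = 0.25703 × 126.9443 + 0.11072 × 127.9702 + 0.28126 × 128.9295 + 0.35099 × 129.9201
= 32.62849 + 14.16886 + 36.26271 + 45.60066 = 128.66072 u

128.661 u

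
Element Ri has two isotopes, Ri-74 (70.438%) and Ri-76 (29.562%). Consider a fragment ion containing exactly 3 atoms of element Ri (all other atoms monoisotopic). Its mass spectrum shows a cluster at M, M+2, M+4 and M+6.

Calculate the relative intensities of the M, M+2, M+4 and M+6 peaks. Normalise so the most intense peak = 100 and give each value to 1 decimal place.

Expanding (0.70438 + 0.29562)^3:
P(M) = 0.70438^3 = 0.349479
P(M+2) = 3 × 0.70438^2 × 0.29562^1 = 0.440017
P(M+4) = 3 × 0.70438^1 × 0.29562^2 = 0.184670
P(M+6) = 0.29562^3 = 0.025835
The M+2 peak is largest (0.440017); scaling to 100 gives 79.4 : 100.0 : 42.0 : 5.9.

79.4 : 100.0 : 42.0 : 5.9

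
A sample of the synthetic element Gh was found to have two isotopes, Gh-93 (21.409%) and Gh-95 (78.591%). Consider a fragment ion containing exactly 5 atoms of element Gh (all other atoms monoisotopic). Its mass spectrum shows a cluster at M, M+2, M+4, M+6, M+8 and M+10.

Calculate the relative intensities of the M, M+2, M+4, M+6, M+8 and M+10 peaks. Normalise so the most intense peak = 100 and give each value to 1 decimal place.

Expanding (0.21409 + 0.78591)^5:
P(M) = 0.21409^5 = 0.000450
P(M+2) = 5 × 0.21409^4 × 0.78591^1 = 0.008255
P(M+4) = 10 × 0.21409^3 × 0.78591^2 = 0.060609
P(M+6) = 10 × 0.21409^2 × 0.78591^3 = 0.222490
P(M+8) = 5 × 0.21409^1 × 0.78591^4 = 0.408374
P(M+10) = 0.78591^5 = 0.299822
The M+8 peak is largest (0.408374); scaling to 100 gives 0.1 : 2.0 : 14.8 : 54.5 : 100.0 : 73.4.

0.1 : 2.0 : 14.8 : 54.5 : 100.0 : 73.4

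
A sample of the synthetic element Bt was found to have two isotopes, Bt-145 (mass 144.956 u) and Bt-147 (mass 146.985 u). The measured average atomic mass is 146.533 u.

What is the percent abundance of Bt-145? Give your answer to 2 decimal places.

22.28%

Let x be the fractional abundance of Bt-145; then Bt-147 has abundance 1 − x.
144.956·x + 146.985·(1 − x) = 146.533
(144.956 − 146.985)·x = 146.533 − 146.985
x = -0.452 / -2.029 = 0.22277 → 22.28% Bt-145, 77.72% Bt-147.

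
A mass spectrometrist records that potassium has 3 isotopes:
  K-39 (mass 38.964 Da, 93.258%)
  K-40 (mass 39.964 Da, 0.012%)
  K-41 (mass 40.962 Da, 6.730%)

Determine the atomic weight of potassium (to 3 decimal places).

39.099 Da

The abundance-weighted mean is 0.93258 × 38.964 + 0.00012 × 39.964 + 0.06730 × 40.962
= 36.3370 + 0.0048 + 2.7567 = 39.0985 Da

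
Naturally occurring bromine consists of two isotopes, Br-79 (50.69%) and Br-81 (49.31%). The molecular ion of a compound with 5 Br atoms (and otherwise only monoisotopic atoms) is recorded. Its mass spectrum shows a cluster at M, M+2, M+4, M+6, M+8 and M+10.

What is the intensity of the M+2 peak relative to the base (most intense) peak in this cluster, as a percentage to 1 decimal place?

Term probabilities: M 0.0335, M+2 0.1628, M+4 0.3167, M+6 0.3081, M+8 0.1498, M+10 0.0292. Base peak = M+4.
P(M+4) = C(5,2) × 0.5069^3 × 0.4931^2 = 10 × 0.13024674 × 0.24314761 = 0.316692 (base)
P(M+2) = C(5,1) × 0.5069^4 × 0.4931^1 = 5 × 0.06602207 × 0.4931 = 0.162777
Relative intensity = 0.162777 / 0.316692 × 100 = 51.4

51.4%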